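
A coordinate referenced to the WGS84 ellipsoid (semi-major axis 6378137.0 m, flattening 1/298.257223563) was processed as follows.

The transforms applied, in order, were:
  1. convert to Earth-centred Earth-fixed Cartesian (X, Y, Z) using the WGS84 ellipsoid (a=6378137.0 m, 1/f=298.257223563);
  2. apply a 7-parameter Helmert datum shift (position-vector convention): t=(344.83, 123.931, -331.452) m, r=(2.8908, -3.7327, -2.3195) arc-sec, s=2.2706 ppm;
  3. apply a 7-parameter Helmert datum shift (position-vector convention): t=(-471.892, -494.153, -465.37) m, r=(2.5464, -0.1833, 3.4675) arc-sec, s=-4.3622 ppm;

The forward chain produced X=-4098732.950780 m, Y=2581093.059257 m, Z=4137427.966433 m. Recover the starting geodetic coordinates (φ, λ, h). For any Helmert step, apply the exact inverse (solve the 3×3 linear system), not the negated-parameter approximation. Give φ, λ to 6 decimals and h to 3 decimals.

φ=40.698554°, λ=147.793756°, h=1751.663 m

start: X=-4098732.9508, Y=2581093.0593, Z=4137427.9664 m
→ Helmert⁻¹: X=-4098231.8581, Y=2581718.4521, Z=4137883.1567
→ Helmert⁻¹: X=-4098521.5243, Y=2581600.5679, Z=4138243.2008
→ geod (Bowring, a=6378137.000): φ=40.69855400°, λ=147.79375600°, h=1751.6630 m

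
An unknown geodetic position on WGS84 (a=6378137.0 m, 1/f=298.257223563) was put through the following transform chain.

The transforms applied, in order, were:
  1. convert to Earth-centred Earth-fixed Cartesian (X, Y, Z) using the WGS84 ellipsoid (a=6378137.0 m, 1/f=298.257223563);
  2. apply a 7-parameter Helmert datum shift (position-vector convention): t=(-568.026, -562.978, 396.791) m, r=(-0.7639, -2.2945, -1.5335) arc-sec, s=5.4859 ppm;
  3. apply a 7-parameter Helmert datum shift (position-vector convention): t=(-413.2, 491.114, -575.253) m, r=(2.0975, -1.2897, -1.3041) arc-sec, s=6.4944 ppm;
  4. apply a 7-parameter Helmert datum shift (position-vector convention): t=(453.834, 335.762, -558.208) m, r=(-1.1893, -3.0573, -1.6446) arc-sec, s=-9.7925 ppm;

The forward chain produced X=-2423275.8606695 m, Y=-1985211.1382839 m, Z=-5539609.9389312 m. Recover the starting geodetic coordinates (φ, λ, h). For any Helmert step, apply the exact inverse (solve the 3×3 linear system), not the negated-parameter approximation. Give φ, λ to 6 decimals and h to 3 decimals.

φ=-60.673802°, λ=-140.665687°, h=1320.104 m

start: X=-2423275.8607, Y=-1985211.1383, Z=-5539609.9389 m
→ Helmert⁻¹: X=-2423819.6994, Y=-1985553.7319, Z=-5539081.4947
→ Helmert⁻¹: X=-2423412.8337, Y=-1986103.5899, Z=-5538434.9234
→ Helmert⁻¹: X=-2422878.3684, Y=-1985527.2198, Z=-5538781.7302
→ geod (Bowring, a=6378137.000): φ=-60.67380200°, λ=-140.66568700°, h=1320.1040 m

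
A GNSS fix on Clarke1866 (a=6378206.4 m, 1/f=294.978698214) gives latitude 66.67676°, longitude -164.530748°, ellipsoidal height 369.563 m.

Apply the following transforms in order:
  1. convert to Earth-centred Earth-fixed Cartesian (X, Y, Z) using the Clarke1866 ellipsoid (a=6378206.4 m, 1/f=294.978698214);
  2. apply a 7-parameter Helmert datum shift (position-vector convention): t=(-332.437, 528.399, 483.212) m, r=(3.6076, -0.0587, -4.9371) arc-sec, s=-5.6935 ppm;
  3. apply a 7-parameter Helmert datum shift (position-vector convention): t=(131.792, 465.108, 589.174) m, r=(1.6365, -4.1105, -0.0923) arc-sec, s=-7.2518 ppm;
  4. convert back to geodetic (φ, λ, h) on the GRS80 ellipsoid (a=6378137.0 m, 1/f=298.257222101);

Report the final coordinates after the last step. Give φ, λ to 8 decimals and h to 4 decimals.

φ=66.67810427°, λ=-164.55249453°, h=1112.1741 m

start: φ=66.676760°, λ=-164.530748°, h=369.563 m
→ ECEF (a=6378206.400, f=1/294.978698214): X=-2440882.9319, Y=-675506.3031, Z=5834385.2246
→ Helmert 7p (PV): X=-2441219.3008, Y=-675017.6777, Z=5834822.7092
→ Helmert 7p (PV): X=-2441186.3846, Y=-674592.8752, Z=5835315.5658
→ geod (Bowring, a=6378137.000): φ=66.67810427°, λ=-164.55249453°, h=1112.1741 m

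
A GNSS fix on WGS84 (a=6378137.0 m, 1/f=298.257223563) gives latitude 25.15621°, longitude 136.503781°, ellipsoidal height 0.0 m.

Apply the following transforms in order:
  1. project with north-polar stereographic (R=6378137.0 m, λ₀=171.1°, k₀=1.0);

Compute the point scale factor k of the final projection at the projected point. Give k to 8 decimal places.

1.40342247

start: φ=25.156210°, λ=136.503781°, h=0.000 m
→ into stereo (λ₀=171.1°): φ=25.15621000°, λ−λ₀=-34.59621900°
scale k = 1.40342247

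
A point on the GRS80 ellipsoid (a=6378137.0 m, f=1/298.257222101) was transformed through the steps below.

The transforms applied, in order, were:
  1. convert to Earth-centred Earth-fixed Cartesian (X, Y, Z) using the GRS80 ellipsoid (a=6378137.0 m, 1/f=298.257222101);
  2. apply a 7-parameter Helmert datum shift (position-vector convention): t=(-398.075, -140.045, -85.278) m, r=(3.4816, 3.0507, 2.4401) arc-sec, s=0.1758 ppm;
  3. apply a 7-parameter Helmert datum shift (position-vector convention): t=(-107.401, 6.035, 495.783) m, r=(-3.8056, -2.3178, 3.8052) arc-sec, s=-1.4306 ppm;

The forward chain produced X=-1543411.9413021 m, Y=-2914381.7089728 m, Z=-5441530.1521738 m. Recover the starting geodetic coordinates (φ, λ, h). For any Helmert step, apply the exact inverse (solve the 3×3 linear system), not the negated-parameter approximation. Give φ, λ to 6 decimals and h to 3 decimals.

φ=-58.957157°, λ=-117.899845°, h=561.262 m

start: X=-1543411.9413, Y=-2914381.7090, Z=-5441530.1522 m
→ Helmert⁻¹: X=-1543421.6635, Y=-2914263.0335, Z=-5442070.1455
→ Helmert⁻¹: X=-1542977.3043, Y=-2914196.0791, Z=-5441957.5422
→ geod (Bowring, a=6378137.000): φ=-58.95715700°, λ=-117.89984500°, h=561.2620 m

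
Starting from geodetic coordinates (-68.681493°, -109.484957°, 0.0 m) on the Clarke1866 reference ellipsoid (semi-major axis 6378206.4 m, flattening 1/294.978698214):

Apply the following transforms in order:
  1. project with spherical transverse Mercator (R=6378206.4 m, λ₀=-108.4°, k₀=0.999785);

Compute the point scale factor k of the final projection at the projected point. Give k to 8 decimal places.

start: φ=-68.681493°, λ=-109.484957°, h=0.000 m
→ into tm (λ₀=-108.4°): φ=-68.68149300°, λ−λ₀=-1.08495700°
scale k = 0.99980869

0.99980869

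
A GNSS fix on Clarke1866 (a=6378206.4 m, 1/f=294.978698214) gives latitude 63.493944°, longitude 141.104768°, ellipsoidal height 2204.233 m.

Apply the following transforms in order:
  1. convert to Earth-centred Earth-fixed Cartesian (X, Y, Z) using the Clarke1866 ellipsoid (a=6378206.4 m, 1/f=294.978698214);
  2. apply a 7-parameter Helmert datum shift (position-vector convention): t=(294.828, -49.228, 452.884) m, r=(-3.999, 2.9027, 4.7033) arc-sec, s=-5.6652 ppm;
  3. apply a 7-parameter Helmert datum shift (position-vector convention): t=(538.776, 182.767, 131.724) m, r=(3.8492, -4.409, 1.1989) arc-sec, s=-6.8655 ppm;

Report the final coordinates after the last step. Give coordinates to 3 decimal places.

X=-2221478.907 m, Y=1792873.995 m, Z=5687037.151 m

start: φ=63.493944°, λ=141.104768°, h=2204.233 m
→ ECEF (a=6378206.400, f=1/294.978698214): X=-2222247.5184, Y=1792822.3857, Z=5686541.3248
→ Helmert 7p (PV): X=-2221900.9566, Y=1792822.5774, Z=5686958.5077
→ Helmert 7p (PV): X=-2221478.9071, Y=1792873.9951, Z=5687037.1506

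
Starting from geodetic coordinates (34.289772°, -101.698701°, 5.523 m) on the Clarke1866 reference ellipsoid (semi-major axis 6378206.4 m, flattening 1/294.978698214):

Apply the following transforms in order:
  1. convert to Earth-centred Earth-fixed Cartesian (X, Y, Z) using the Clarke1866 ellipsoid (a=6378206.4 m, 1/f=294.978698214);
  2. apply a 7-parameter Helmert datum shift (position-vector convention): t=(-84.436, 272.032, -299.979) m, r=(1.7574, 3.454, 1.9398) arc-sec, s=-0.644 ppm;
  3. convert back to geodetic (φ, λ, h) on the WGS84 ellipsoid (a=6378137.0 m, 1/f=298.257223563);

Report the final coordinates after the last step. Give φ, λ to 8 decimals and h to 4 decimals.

φ=34.28652526°, λ=-101.69895592°, h=-379.5489 m

start: φ=34.289772°, λ=-101.698701°, h=5.523 m
→ ECEF (a=6378206.400, f=1/294.978698214): X=-1069655.0551, Y=-5165758.6794, Z=3572865.7255
→ Helmert 7p (PV): X=-1069630.3921, Y=-5165523.8213, Z=3572537.3446
→ geod (Bowring, a=6378137.000): φ=34.28652526°, λ=-101.69895592°, h=-379.5489 m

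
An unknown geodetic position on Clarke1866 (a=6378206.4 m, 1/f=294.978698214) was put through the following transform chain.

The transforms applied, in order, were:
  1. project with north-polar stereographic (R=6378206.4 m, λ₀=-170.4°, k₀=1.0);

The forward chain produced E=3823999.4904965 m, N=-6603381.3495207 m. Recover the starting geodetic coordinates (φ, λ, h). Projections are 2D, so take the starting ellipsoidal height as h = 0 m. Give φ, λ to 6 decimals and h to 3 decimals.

start: E=3823999.4905, N=-6603381.3495 m
→ stereo⁻¹: φ=28.22548900°, λ=-140.32498900°

φ=28.225489°, λ=-140.324989°, h=0.000 m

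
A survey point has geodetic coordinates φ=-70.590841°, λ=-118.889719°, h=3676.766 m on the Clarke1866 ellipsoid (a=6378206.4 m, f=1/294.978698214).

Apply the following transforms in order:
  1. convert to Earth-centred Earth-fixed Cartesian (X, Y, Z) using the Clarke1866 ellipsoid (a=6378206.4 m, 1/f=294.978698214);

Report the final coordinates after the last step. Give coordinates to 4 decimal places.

X=-1027697.2627 m, Y=-1862460.1800 m, Z=-5996549.4183 m

start: φ=-70.590841°, λ=-118.889719°, h=3676.766 m
→ ECEF (a=6378206.400, f=1/294.978698214): X=-1027697.2627, Y=-1862460.1800, Z=-5996549.4183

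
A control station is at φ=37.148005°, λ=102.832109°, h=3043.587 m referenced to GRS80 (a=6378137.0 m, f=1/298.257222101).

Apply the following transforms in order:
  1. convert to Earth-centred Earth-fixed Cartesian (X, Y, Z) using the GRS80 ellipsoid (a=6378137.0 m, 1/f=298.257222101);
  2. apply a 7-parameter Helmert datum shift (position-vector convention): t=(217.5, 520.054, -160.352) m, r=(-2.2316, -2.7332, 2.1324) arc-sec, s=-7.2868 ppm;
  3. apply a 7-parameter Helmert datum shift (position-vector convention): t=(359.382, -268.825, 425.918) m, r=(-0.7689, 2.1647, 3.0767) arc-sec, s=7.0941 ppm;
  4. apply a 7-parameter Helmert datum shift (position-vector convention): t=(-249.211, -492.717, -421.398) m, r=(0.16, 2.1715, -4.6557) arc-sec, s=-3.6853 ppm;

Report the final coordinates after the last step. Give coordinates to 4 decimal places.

X=-1130673.7802 m, Y=4965120.6781 m, Z=3832105.9841 m

start: φ=37.148005°, λ=102.832109°, h=3043.587 m
→ ECEF (a=6378137.000, f=1/298.257222101): X=-1131022.2959, Y=4965331.6875, Z=3832336.2761
→ Helmert 7p (PV): X=-1130898.6680, Y=4965845.3296, Z=3832079.2916
→ Helmert 7p (PV): X=-1130581.1641, Y=4965609.1490, Z=3832525.7519
→ Helmert 7p (PV): X=-1130673.7802, Y=4965120.6781, Z=3832105.9841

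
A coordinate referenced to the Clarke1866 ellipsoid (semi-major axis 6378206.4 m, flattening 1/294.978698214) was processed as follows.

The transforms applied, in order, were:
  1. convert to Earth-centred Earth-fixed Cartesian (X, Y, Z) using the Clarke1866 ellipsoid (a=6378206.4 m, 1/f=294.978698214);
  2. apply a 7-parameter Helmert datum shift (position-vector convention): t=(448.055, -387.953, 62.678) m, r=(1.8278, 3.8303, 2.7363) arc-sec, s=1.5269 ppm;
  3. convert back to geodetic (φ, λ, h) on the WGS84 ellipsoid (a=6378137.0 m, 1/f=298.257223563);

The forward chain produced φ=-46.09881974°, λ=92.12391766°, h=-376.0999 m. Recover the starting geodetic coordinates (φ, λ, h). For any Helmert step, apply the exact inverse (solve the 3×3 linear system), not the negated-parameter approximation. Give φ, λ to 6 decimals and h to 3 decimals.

φ=-46.099276°, λ=92.127684°, h=-6.180 m

start: φ=-46.098820°, λ=92.123918°, h=-376.100 m
→ ECEF (a=6378137.000, f=1/298.257223563): X=-164185.2548, Y=4427108.0094, Z=-4572599.8846
→ Helmert⁻¹: X=-164489.4099, Y=4427450.8636, Z=-4572697.8686
→ geod (Bowring, a=6378206.400): φ=-46.09927600°, λ=92.12768400°, h=-6.1800 m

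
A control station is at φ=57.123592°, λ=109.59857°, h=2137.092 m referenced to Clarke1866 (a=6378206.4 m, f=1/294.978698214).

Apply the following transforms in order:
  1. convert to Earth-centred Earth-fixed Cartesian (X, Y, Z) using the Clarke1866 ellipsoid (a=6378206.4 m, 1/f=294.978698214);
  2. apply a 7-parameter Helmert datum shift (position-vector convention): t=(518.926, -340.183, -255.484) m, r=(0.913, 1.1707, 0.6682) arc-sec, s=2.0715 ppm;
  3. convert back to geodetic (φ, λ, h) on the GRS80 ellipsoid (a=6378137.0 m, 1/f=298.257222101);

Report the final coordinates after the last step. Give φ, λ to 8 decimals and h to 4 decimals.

φ=57.12447202°, λ=109.59222982°, h=1569.1515 m

start: φ=57.123592°, λ=109.598570°, h=2137.092 m
→ ECEF (a=6378206.400, f=1/294.978698214): X=-1164514.9585, Y=3270596.2426, Z=5334978.0869
→ Helmert 7p (PV): X=-1163978.7601, Y=3270235.4477, Z=5334754.7406
→ geod (Bowring, a=6378137.000): φ=57.12447202°, λ=109.59222982°, h=1569.1515 m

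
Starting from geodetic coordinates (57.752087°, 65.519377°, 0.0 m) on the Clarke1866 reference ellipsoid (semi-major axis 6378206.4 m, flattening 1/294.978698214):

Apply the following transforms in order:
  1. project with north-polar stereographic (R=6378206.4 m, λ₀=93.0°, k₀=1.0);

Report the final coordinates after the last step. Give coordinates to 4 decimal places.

E=-1701697.0023 m, N=-3271630.4809 m

start: φ=57.752087°, λ=65.519377°, h=0.000 m
→ stereo (R=6378206.4, λ₀=93.0°): E=-1701697.0023, N=-3271630.4809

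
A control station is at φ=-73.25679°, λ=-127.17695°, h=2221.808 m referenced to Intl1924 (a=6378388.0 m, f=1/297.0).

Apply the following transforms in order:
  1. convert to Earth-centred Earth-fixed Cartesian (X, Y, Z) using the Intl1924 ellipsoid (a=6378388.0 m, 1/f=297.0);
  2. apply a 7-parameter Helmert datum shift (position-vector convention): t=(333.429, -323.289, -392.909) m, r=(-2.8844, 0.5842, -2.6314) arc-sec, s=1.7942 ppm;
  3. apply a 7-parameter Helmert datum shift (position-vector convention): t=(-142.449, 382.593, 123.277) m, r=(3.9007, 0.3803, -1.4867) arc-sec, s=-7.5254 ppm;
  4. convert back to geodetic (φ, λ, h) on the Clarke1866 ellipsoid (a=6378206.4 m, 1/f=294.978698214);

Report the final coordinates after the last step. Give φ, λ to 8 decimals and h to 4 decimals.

start: φ=-73.256790°, λ=-127.176950°, h=2221.808 m
→ ECEF (a=6378388.000, f=1/297.0): X=-1114189.4984, Y=-1469117.3364, Z=-6087832.5705
→ Helmert 7p (PV): X=-1113894.0531, Y=-1469514.1794, Z=-6088212.7024
→ Helmert 7p (PV): X=-1114049.9364, Y=-1468997.3650, Z=-6088069.3454
→ geod (Bowring, a=6378206.400): φ=-73.25967030°, λ=-127.17574721°, h=2712.6662 m

φ=-73.25967030°, λ=-127.17574721°, h=2712.6662 m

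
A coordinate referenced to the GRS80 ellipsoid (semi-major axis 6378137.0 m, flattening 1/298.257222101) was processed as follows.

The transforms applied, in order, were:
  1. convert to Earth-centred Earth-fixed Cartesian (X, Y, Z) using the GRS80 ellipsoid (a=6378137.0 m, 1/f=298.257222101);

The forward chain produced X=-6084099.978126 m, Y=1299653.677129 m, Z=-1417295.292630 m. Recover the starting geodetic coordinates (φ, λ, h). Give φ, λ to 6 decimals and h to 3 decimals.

φ=-12.917141°, λ=167.942002°, h=3683.125 m

start: X=-6084099.9781, Y=1299653.6771, Z=-1417295.2926 m
→ geod (Bowring, a=6378137.000): φ=-12.91714100°, λ=167.94200200°, h=3683.1250 m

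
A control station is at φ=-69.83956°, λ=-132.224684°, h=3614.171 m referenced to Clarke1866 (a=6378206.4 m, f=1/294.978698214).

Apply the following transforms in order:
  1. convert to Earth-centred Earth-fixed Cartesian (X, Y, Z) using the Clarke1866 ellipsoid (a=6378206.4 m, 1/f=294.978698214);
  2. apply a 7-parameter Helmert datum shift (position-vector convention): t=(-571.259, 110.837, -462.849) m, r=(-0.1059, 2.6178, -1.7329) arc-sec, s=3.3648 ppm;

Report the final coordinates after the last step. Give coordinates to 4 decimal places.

start: φ=-69.839560°, λ=-132.224684°, h=3614.171 m
→ ECEF (a=6378206.400, f=1/294.978698214): X=-1482573.7464, Y=-1633636.1367, Z=-5968102.6586
→ Helmert 7p (PV): X=-1483239.4629, Y=-1633521.4050, Z=-5968565.9343

X=-1483239.4629 m, Y=-1633521.4050 m, Z=-5968565.9343 m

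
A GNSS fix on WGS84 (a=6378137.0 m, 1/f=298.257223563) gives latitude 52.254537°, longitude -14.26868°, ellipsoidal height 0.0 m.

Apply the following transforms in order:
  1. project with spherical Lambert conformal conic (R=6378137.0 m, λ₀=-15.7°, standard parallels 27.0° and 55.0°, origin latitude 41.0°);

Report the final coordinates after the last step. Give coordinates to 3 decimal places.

start: φ=52.254537°, λ=-14.268680°, h=0.000 m
→ lcc (R=6378137.0, λ₀=-15.7°): E=96415.9987, N=1223408.7284

E=96415.999 m, N=1223408.728 m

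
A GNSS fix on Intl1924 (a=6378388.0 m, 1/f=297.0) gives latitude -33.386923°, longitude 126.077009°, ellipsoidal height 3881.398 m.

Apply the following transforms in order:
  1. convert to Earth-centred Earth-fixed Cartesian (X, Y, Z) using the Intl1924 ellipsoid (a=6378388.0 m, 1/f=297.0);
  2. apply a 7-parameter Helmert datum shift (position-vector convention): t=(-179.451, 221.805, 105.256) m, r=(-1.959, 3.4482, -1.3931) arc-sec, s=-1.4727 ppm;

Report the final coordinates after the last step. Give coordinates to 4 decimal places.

start: φ=-33.386923°, λ=126.077009°, h=3881.398 m
→ ECEF (a=6378388.000, f=1/297.0): X=-3141311.6496, Y=4311446.5200, Z=-3492057.9835
→ Helmert 7p (PV): X=-3141515.7330, Y=4311650.0260, Z=-3491936.0183

X=-3141515.7330 m, Y=4311650.0260 m, Z=-3491936.0183 m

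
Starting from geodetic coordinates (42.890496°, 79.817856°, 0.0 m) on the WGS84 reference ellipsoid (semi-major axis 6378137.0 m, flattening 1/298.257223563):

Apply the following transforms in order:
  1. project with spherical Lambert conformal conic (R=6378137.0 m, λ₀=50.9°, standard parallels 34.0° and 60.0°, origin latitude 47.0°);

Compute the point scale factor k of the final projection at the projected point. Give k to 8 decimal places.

start: φ=42.890496°, λ=79.817856°, h=0.000 m
→ into lcc (λ₀=50.9°): φ=42.89049600°, λ−λ₀=28.91785600°
scale k = 0.97733167

0.97733167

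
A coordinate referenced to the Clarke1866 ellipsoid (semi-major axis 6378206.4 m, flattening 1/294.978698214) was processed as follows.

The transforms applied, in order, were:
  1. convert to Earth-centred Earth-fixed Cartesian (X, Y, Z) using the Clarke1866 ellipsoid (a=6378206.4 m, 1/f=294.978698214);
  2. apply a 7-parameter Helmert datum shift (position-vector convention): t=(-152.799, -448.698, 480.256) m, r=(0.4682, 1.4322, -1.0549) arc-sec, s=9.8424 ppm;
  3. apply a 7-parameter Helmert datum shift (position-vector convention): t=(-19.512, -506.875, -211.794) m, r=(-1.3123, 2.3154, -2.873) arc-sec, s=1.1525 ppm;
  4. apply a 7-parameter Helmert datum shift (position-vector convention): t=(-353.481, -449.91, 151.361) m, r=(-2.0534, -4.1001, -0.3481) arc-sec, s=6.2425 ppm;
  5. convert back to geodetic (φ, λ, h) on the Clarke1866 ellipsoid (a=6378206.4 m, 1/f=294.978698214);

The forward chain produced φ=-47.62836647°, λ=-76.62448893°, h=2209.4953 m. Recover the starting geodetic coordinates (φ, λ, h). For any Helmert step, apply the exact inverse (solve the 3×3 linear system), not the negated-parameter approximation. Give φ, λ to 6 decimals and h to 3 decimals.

φ=-47.639994°, λ=-76.612071°, h=1570.828 m

start: φ=-47.628366°, λ=-76.624489°, h=2209.495 m
→ ECEF (a=6378206.400, f=1/294.978698214): X=996569.1637, Y=-4191104.6611, Z=-4690556.1083
→ Helmert⁻¹: X=996830.2518, Y=-4190580.2117, Z=-4690739.7205
→ Helmert⁻¹: X=996959.6296, Y=-4190024.7791, Z=-4690537.9872
→ Helmert⁻¹: X=997156.6129, Y=-4189540.3943, Z=-4690955.6392
→ geod (Bowring, a=6378206.400): φ=-47.63999400°, λ=-76.61207100°, h=1570.8280 m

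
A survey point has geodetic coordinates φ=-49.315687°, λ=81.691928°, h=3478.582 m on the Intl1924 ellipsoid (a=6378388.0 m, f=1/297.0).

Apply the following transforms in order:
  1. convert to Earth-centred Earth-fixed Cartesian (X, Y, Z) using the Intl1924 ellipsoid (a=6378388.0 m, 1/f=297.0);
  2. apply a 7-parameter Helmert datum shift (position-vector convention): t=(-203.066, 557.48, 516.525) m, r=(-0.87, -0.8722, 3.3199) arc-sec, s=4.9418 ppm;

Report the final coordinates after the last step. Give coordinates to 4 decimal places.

X=602060.7884 m, Y=4125162.9115 m, Z=-4815770.4540 m

start: φ=-49.315687°, λ=81.691928°, h=3478.582 m
→ ECEF (a=6378388.000, f=1/297.0): X=602306.8991, Y=4124595.6687, Z=-4816248.3278
→ Helmert 7p (PV): X=602060.7884, Y=4125162.9115, Z=-4815770.4540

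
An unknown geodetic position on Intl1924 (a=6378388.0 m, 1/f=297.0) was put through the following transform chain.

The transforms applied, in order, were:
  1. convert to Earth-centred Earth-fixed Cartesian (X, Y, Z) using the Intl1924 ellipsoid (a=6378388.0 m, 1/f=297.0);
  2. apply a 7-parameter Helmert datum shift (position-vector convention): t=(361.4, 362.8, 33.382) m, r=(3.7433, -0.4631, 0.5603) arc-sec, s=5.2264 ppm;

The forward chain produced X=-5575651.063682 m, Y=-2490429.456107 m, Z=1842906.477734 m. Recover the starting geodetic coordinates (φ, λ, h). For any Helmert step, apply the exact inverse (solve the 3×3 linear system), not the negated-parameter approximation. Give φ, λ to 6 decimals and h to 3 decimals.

start: X=-5575651.0637, Y=-2490429.4561, Z=1842906.4777 m
→ Helmert⁻¹: X=-5575985.9495, Y=-2490730.6462, Z=1842921.1851
→ geod (Bowring, a=6378388.000): φ=16.89951400°, λ=-155.93021800°, h=2418.7920 m

φ=16.899514°, λ=-155.930218°, h=2418.792 m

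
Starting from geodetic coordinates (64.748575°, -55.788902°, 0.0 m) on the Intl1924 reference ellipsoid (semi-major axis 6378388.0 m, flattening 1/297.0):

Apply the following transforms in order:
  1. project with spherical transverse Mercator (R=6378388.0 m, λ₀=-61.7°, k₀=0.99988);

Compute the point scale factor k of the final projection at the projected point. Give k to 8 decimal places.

1.00084632

start: φ=64.748575°, λ=-55.788902°, h=0.000 m
→ into tm (λ₀=-61.7°): φ=64.74857500°, λ−λ₀=5.91109800°
scale k = 1.00084632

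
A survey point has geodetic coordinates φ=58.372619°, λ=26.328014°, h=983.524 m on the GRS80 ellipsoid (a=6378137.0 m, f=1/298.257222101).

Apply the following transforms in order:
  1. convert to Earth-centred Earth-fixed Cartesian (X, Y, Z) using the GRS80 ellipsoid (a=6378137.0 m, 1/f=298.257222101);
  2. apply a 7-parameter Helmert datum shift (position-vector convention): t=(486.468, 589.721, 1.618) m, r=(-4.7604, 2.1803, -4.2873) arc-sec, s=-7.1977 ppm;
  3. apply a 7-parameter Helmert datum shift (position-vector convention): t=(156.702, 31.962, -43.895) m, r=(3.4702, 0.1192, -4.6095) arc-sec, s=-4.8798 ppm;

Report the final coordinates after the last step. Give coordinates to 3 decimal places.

X=3006202.933 m, Y=1487733.359 m, Z=5408303.226 m

start: φ=58.372619°, λ=26.328014°, h=983.524 m
→ ECEF (a=6378137.000, f=1/298.257222101): X=3005471.6072, Y=1487225.4564, Z=5408453.6204
→ Helmert 7p (PV): X=3006024.5242, Y=1487866.8244, Z=5408350.2177
→ Helmert 7p (PV): X=3006202.9328, Y=1487733.3595, Z=5408303.2256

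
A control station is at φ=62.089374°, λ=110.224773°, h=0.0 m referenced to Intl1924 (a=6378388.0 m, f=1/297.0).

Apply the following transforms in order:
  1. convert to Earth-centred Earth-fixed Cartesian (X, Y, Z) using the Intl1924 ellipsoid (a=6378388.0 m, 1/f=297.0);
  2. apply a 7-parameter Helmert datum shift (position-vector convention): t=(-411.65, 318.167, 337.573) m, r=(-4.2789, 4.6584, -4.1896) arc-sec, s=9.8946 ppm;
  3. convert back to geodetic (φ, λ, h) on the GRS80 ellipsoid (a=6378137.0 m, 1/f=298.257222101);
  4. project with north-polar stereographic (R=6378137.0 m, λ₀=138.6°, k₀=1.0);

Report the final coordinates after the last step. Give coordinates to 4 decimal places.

E=-1506629.9836 m, N=-2789461.1292 m

start: φ=62.089374°, λ=110.224773°, h=0.000 m
→ ECEF (a=6378388.000, f=1/297.0): X=-1034882.4493, Y=2808979.7107, Z=5613307.8467
→ Helmert 7p (PV): X=-1035120.5078, Y=2809463.1394, Z=5613666.0618
→ geod (Bowring, a=6378137.000): φ=62.08595005°, λ=110.22584956°, h=747.1238 m
→ stereo (R=6378137.0, λ₀=138.6°): E=-1506629.9836, N=-2789461.1292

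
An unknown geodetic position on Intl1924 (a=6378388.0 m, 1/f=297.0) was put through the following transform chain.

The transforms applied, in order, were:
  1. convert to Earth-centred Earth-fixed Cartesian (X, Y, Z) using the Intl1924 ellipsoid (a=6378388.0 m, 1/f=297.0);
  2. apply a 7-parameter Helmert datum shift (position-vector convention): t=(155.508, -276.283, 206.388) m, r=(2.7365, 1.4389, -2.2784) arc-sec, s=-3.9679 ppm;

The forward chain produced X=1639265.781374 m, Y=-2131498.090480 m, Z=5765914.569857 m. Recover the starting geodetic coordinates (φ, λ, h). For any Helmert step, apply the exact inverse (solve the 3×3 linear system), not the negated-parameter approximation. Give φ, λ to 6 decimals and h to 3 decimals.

start: X=1639265.7814, Y=-2131498.0905, Z=5765914.5699 m
→ Helmert⁻¹: X=1639100.0958, Y=-2131135.6644, Z=5765770.7677
→ geod (Bowring, a=6378388.000): φ=65.14814700°, λ=-52.43537800°, h=1068.4670 m

φ=65.148147°, λ=-52.435378°, h=1068.467 m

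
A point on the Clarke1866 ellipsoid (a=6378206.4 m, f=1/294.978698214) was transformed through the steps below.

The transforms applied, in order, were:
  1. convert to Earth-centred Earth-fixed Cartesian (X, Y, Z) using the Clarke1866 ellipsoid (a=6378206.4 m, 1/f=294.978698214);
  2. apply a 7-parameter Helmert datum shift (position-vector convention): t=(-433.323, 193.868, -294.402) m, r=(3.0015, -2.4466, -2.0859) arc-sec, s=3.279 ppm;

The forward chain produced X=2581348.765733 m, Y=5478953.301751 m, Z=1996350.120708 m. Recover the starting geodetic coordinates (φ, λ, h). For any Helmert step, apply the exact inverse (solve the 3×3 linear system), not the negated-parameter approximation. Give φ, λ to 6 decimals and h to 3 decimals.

start: X=2581348.7657, Y=5478953.3018, Z=1996350.1207 m
→ Helmert⁻¹: X=2581741.8992, Y=5478796.6302, Z=1996527.6268
→ geod (Bowring, a=6378206.400): φ=18.36049500°, λ=64.76904900°, h=1126.3280 m

φ=18.360495°, λ=64.769049°, h=1126.328 m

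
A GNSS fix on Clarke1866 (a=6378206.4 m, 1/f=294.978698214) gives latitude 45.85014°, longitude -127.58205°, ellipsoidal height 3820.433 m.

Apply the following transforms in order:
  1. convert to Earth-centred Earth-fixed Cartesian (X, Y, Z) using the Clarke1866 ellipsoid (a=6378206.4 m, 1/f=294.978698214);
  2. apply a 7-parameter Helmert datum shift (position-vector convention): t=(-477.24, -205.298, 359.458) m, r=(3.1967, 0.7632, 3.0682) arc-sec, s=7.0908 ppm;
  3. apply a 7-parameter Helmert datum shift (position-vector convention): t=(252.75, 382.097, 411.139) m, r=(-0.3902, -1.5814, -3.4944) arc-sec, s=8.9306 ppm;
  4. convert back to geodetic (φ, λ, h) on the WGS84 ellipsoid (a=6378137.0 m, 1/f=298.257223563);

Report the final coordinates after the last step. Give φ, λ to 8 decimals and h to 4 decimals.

φ=45.85208870°, λ=-127.58554266°, h=4420.0391 m

start: φ=45.850140°, λ=-127.582050°, h=3820.433 m
→ ECEF (a=6378206.400, f=1/294.978698214): X=-2715920.8941, Y=-3528981.6503, Z=4556198.6503
→ Helmert 7p (PV): X=-2716348.0395, Y=-3529322.9840, Z=4556545.7719
→ Helmert 7p (PV): X=-2716214.2747, Y=-3528917.7671, Z=4556983.4542
→ geod (Bowring, a=6378137.000): φ=45.85208870°, λ=-127.58554266°, h=4420.0391 m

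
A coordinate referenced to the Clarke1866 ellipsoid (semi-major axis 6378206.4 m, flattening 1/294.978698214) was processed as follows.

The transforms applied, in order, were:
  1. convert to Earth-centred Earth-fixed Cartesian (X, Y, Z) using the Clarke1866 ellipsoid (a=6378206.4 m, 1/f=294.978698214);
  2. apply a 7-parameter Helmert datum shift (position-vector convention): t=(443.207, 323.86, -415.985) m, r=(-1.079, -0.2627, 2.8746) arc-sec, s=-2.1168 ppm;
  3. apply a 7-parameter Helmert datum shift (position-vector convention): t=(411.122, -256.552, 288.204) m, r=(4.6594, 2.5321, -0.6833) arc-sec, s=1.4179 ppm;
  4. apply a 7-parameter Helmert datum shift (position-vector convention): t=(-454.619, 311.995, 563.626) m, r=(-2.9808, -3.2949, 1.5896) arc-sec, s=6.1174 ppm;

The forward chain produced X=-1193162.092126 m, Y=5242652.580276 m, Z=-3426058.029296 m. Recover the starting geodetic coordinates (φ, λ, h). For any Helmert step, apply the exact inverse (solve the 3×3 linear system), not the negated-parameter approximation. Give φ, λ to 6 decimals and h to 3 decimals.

φ=-32.686694°, λ=102.825614°, h=3517.913 m

start: X=-1193162.0921, Y=5242652.5803, Z=-3426058.0293 m
→ Helmert⁻¹: X=-1192714.5115, Y=5242367.2253, Z=-3426505.8817
→ Helmert⁻¹: X=-1193099.2401, Y=5242534.9792, Z=-3426922.2990
→ Helmert⁻¹: X=-1193476.2791, Y=5242256.7732, Z=-3426484.6243
→ geod (Bowring, a=6378206.400): φ=-32.68669400°, λ=102.82561400°, h=3517.9130 m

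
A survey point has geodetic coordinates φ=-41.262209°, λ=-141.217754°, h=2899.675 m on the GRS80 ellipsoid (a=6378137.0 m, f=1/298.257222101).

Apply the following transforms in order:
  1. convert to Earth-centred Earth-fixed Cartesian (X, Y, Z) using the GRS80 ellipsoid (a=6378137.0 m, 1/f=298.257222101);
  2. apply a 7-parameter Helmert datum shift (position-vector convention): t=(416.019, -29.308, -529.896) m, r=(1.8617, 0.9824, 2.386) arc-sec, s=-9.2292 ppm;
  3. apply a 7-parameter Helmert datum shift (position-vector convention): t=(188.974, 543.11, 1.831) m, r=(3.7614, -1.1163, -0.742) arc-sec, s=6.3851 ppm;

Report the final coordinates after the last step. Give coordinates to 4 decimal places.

X=-3743930.5061 m, Y=-3008197.3020 m, Z=-4186869.5195 m

start: φ=-41.262209°, λ=-141.217754°, h=2899.675 m
→ ECEF (a=6378137.000, f=1/298.257222101): X=-3744572.8534, Y=-3008803.9481, Z=-4186268.9040
→ Helmert 7p (PV): X=-3744107.4087, Y=-3008811.0188, Z=-4186769.4861
→ Helmert 7p (PV): X=-3743930.5061, Y=-3008197.3020, Z=-4186869.5195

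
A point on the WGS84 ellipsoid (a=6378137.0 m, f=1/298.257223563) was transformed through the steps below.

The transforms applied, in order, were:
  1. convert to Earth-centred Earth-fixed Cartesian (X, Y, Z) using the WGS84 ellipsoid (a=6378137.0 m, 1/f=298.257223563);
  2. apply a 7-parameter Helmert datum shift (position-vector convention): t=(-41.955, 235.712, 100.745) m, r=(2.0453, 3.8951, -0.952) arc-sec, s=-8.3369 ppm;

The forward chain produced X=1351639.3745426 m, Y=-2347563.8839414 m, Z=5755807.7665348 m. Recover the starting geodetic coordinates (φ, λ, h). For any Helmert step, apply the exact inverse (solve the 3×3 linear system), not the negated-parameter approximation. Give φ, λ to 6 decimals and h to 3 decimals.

start: X=1351639.3745, Y=-2347563.8839, Z=5755807.7665 m
→ Helmert⁻¹: X=1351594.7419, Y=-2347755.8573, Z=5755803.8103
→ geod (Bowring, a=6378137.000): φ=64.94354700°, λ=-60.07111800°, h=835.3840 m

φ=64.943547°, λ=-60.071118°, h=835.384 m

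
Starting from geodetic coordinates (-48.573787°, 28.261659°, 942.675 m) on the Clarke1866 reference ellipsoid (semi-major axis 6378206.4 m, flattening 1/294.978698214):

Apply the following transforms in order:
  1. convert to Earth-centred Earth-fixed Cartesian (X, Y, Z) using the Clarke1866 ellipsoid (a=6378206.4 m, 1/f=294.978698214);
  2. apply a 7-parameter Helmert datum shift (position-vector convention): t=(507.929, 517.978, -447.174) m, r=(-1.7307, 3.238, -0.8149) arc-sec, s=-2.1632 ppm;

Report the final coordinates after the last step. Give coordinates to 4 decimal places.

start: φ=-48.573787°, λ=28.261659°, h=942.675 m
→ ECEF (a=6378206.400, f=1/294.978698214): X=3724746.0836, Y=2002355.1387, Z=-4759833.0372
→ Helmert 7p (PV): X=3725179.1450, Y=2002814.1316, Z=-4760345.1877

X=3725179.1450 m, Y=2002814.1316 m, Z=-4760345.1877 m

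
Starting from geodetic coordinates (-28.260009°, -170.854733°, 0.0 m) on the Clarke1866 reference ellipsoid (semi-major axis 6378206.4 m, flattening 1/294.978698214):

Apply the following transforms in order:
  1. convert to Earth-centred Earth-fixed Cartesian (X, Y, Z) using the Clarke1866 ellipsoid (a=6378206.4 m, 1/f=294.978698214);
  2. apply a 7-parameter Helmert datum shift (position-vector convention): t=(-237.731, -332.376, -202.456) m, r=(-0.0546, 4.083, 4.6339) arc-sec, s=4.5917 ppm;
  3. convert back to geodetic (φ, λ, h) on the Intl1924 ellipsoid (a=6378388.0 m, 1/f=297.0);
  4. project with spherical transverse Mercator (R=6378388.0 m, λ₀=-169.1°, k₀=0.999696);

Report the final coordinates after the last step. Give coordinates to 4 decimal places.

E=-171618.1068 m, N=-3146093.1402 m

start: φ=-28.260009°, λ=-170.854733°, h=0.000 m
→ ECEF (a=6378206.400, f=1/294.978698214): X=-5550775.7496, Y=-893588.7433, Z=-3001749.4894
→ Helmert 7p (PV): X=-5551078.3125, Y=-894050.7201, Z=-3001855.6142
→ geod (Bowring, a=6378388.000): φ=-28.25816171°, λ=-170.85057522°, h=163.6840 m
→ tm (R=6378388.0, λ₀=-169.1°): E=-171618.1068, N=-3146093.1402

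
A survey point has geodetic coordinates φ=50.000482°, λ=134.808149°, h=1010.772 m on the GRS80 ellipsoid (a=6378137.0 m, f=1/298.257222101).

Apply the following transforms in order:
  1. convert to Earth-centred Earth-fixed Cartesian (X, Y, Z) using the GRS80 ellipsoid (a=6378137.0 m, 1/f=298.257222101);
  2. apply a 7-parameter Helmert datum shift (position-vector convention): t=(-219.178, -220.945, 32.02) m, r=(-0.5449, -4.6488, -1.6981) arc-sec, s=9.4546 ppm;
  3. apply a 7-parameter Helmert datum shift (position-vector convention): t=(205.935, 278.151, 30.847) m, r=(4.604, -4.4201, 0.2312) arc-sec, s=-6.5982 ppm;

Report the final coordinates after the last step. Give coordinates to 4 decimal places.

start: φ=50.000482°, λ=134.808149°, h=1010.772 m
→ ECEF (a=6378137.000, f=1/298.257222101): X=-2895385.0319, Y=2914840.2467, Z=4863597.8006
→ Helmert 7p (PV): X=-2895717.2045, Y=2914683.5457, Z=4863602.8467
→ Helmert 7p (PV): X=-2895599.6527, Y=2914830.6604, Z=4863604.6078

X=-2895599.6527 m, Y=2914830.6604 m, Z=4863604.6078 m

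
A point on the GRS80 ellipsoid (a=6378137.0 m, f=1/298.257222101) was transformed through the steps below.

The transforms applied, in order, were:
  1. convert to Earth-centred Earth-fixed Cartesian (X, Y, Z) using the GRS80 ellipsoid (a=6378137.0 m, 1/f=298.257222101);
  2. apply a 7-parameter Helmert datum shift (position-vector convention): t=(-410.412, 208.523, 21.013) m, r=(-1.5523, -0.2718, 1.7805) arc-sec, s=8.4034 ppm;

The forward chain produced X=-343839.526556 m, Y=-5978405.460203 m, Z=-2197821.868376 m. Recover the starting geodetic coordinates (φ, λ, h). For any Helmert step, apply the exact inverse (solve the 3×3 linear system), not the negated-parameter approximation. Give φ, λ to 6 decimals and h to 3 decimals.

φ=-20.278923°, λ=-93.288156°, h=3409.571 m

start: X=-343839.5266, Y=-5978405.4602, Z=-2197821.8684 m
→ Helmert⁻¹: X=-343480.7322, Y=-5978544.2373, Z=-2197868.9527
→ geod (Bowring, a=6378137.000): φ=-20.27892300°, λ=-93.28815600°, h=3409.5710 m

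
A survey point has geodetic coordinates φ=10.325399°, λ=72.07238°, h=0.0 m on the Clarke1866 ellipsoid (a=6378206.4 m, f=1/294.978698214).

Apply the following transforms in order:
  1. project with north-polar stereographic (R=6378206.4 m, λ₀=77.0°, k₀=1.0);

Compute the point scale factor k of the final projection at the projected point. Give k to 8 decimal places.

start: φ=10.325399°, λ=72.072380°, h=0.000 m
→ into stereo (λ₀=77.0°): φ=10.32539900°, λ−λ₀=-4.92762000°
scale k = 1.69600997

1.69600997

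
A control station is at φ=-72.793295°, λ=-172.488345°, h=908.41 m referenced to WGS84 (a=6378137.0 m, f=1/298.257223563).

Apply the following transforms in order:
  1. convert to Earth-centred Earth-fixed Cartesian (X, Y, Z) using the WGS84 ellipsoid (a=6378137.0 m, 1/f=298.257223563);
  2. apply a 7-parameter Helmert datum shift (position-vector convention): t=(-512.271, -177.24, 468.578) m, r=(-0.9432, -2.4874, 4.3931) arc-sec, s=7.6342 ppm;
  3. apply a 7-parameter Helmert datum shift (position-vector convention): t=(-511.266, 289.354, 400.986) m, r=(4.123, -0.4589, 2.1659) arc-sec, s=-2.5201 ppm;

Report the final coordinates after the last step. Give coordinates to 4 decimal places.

start: φ=-72.793295°, λ=-172.488345°, h=908.410 m
→ ECEF (a=6378137.000, f=1/298.257223563): X=-1876593.6903, Y=-247446.6062, Z=-6071325.8543
→ Helmert 7p (PV): X=-1877041.8011, Y=-247693.4669, Z=-6070925.1250
→ Helmert 7p (PV): X=-1877532.2292, Y=-247301.8480, Z=-6070517.9668

X=-1877532.2292 m, Y=-247301.8480 m, Z=-6070517.9668 m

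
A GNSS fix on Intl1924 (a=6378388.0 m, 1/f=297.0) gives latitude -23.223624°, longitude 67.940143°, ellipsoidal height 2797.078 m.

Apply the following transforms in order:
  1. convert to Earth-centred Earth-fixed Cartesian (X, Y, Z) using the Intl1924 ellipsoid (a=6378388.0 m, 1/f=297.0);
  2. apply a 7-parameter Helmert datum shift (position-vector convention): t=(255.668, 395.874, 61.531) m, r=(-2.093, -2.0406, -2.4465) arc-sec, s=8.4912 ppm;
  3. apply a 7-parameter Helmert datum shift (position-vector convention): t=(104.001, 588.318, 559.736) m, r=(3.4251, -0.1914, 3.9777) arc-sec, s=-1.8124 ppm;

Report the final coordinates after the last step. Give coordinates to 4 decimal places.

start: φ=-23.223624°, λ=67.940143°, h=2797.078 m
→ ECEF (a=6378388.000, f=1/297.0): X=2203574.3841, Y=5437675.5572, Z=-2500632.6527
→ Helmert 7p (PV): X=2203937.9989, Y=5438066.0924, Z=-2500625.7321
→ Helmert 7p (PV): X=2203935.4561, Y=5438728.5797, Z=-2499969.1180

X=2203935.4561 m, Y=5438728.5797 m, Z=-2499969.1180 m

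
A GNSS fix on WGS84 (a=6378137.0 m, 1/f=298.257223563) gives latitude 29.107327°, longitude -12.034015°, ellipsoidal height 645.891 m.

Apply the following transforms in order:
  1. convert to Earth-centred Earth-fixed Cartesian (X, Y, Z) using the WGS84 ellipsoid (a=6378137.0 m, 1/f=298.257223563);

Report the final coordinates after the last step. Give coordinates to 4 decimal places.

start: φ=29.107327°, λ=-12.034015°, h=645.891 m
→ ECEF (a=6378137.000, f=1/298.257223563): X=5455051.6810, Y=-1162892.2949, Z=3084614.2554

X=5455051.6810 m, Y=-1162892.2949 m, Z=3084614.2554 m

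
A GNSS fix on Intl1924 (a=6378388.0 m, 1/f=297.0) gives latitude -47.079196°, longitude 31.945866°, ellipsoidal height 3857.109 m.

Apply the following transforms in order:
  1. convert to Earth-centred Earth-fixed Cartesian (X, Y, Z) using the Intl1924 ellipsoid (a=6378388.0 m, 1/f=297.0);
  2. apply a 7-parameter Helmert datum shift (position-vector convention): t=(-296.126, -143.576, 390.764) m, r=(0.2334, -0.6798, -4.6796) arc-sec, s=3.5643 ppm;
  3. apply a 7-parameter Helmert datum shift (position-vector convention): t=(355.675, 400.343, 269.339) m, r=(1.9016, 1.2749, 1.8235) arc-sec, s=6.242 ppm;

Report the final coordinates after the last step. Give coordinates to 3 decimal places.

X=3694758.014 m, Y=2304095.070 m, Z=-4650047.656 m

start: φ=-47.079196°, λ=31.945866°, h=3857.109 m
→ ECEF (a=6378388.000, f=1/297.0): X=3694643.7490, Y=2303818.7387, Z=-4650675.3417
→ Helmert 7p (PV): X=3694428.3872, Y=2303604.8147, Z=-4650286.3705
→ Helmert 7p (PV): X=3694758.0144, Y=2304095.0702, Z=-4650047.6560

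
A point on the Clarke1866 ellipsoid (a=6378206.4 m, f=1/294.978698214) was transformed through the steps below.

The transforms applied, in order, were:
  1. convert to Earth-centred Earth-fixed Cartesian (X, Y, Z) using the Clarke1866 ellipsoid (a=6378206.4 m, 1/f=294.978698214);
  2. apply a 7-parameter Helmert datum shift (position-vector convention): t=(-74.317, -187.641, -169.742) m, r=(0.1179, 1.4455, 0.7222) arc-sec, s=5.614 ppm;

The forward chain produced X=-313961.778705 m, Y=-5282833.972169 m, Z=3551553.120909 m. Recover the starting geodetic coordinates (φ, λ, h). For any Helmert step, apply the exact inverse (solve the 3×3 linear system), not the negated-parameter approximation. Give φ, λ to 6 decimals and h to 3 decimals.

φ=34.047946°, λ=-93.400908°, h=1848.266 m

start: X=-313961.7787, Y=-5282833.9722, Z=3551553.1209 m
→ Helmert⁻¹: X=-313929.0860, Y=-5282613.5453, Z=3551703.7432
→ geod (Bowring, a=6378206.400): φ=34.04794600°, λ=-93.40090800°, h=1848.2660 m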